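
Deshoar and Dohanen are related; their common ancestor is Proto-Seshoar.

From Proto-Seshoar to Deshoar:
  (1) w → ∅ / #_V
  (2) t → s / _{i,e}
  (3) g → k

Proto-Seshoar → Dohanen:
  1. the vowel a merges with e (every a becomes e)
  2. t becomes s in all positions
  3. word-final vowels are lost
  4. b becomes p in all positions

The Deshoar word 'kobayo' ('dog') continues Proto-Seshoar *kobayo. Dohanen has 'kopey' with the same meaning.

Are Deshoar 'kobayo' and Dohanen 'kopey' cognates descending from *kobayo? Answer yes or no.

Derive the expected Dohanen reflex of *kobayo:
Dohanen: *kobayo > kobeyo > kobey > kopey  (by vowel merger, apocope, unconditioned shift)
Dohanen 'kopey' matches the regular reflex exactly, so the pair is cognate.

yes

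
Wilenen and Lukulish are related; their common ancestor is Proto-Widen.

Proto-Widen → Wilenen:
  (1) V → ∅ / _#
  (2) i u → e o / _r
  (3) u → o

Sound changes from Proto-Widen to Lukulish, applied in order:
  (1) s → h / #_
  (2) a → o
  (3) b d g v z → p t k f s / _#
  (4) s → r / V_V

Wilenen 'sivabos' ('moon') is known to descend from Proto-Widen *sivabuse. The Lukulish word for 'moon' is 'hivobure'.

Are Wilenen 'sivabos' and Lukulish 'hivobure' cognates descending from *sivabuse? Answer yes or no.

yes

Derive the expected Lukulish reflex of *sivabuse:
Lukulish: *sivabuse > hivabuse > hivobuse > hivobure  (by debuccalisation, vowel merger, rhotacism)
Lukulish 'hivobure' matches the regular reflex exactly, so the pair is cognate.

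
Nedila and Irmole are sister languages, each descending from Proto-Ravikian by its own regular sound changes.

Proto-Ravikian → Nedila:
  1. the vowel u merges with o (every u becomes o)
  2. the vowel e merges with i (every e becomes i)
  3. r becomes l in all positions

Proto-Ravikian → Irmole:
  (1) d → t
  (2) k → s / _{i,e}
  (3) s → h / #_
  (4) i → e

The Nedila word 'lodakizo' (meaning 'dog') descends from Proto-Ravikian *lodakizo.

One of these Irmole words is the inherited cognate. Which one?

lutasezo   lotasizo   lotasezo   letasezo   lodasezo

lotasezo

Irmole: *lodakizo > lotakizo > lotasizo > lotasezo  (by unconditioned shift, palatalisation, vowel merger)
Among the options, 'lotasezo' alone shows every Irmole change applied in order.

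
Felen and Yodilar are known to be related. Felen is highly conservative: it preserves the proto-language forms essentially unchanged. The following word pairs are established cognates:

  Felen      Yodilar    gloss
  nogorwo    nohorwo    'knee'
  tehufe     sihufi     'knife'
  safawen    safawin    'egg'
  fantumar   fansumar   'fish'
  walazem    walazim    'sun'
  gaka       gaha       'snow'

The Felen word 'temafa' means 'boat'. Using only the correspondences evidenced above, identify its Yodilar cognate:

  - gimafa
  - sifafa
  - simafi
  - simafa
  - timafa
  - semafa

simafa

tehufe ~ sihufi — Felen t corresponds to Yodilar s word-initially before a front vowel.
walazem ~ walazim — Felen e corresponds to Yodilar i after a consonant, before a nasal.
Applying these to Felen 'temafa':
  temafa → semafa   (t→s word-initially before a front vowel)
  semafa → simafa   (e→i after a consonant, before a nasal)
So the Yodilar cognate is 'simafa'.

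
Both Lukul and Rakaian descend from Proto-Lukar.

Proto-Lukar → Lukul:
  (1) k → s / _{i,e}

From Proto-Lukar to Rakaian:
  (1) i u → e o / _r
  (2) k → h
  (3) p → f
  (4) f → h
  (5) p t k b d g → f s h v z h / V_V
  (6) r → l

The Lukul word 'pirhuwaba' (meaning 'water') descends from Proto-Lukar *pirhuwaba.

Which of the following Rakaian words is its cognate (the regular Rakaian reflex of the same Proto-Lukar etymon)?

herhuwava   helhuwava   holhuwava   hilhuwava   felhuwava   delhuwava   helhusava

helhuwava

Rakaian: *pirhuwaba > perhuwaba > ferhuwaba > herhuwaba > herhuwava > helhuwava  (by pre-rhotic lowering, unconditioned shift, unconditioned shift, intervocalic lenition, unconditioned shift)
The other candidates each miss or misapply at least one Rakaian change.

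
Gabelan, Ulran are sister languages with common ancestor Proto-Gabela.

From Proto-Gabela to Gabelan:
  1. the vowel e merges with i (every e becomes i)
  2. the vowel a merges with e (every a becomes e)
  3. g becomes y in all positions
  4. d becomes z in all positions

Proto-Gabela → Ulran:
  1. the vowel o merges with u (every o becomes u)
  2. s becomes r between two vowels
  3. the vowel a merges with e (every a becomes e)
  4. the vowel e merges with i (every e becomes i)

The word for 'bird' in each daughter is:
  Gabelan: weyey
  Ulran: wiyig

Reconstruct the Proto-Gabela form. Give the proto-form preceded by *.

Position 5: Gabelan has y, Ulran has g. Ulran preserves g here (none of its changes turn any other segment into g), so the proto-segment is *g.
Position 4: Gabelan has e, Ulran has i. In Gabelan, e can only continue *a, so the proto-segment is *a.
Continuing position by position gives *wayag; check it forward:
Gabelan: *wayag > weyeg > weyey  (by vowel merger, unconditioned shift)
Ulran: start from *wayag.
  rule 1: no change — wayag
  rule 2: no change — wayag
  rule 3 (vowel merger): wayag → weyeg
  rule 4 (vowel merger): weyeg → wiyig
  ⇒ Ulran wiyig
Only *wayag yields all of Gabelan weyey, Ulran wiyig.

*wayag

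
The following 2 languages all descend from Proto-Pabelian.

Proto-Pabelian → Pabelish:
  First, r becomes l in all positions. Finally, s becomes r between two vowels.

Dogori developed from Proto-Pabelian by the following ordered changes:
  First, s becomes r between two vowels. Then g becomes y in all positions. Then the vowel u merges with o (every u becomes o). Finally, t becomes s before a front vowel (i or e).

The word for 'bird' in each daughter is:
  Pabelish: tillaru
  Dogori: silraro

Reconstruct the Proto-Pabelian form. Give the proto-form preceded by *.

*tilrasu

Position 6: Pabelish has r, Dogori has r. In Pabelish, r can only continue *s, so the proto-segment is *s.
Position 1: Pabelish has t, Dogori has s. Pabelish preserves t here (none of its changes turn any other segment into t), so the proto-segment is *t.
Position 4: Pabelish has l, Dogori has r. Taking the neighbouring segments as reconstructed: Pabelish l could go back to *l or *r; Dogori r can only go back to *r — the one source consistent with every daughter is *r.
This points to *tilrasu. Verify forward in each daughter:
Pabelish: *tilrasu > tillasu > tillaru  (by unconditioned shift, rhotacism)
Dogori: *tilrasu > tilraru > tilraro > silraro  (by rhotacism, vowel merger, palatalisation)
Only *tilrasu yields all of Pabelish tillaru, Dogori silraro.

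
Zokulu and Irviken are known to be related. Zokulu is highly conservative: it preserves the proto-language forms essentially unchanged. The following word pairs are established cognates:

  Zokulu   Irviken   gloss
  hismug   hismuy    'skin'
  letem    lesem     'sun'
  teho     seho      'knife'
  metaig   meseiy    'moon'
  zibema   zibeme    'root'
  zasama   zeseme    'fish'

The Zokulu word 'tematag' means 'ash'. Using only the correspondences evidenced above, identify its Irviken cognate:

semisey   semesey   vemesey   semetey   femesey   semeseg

teho ~ seho — Zokulu t corresponds to Irviken s word-initially before a front vowel.
zasama ~ zeseme — Zokulu a corresponds to Irviken e after a consonant, before a consonant other than r, m, n, p, b, f, v.
metaig ~ meseiy — Zokulu t corresponds to Irviken s between vowels (before a back vowel).
hismug ~ hismuy, metaig ~ meseiy — Zokulu g corresponds to Irviken y word-finally.
Applying these to Zokulu 'tematag':
  tematag → sematag   (t→s word-initially before a front vowel)
  sematag → semetag   (a→e after a consonant, before a consonant other than r, m, n, p, b, f, v)
  semetag → semesag   (t→s between vowels (before a back vowel))
  semesag → semeseg   (a→e after a consonant, before a consonant other than r, m, n, p, b, f, v)
  semeseg → semesey   (g→y word-finally)
So the Irviken cognate is 'semesey'.

semesey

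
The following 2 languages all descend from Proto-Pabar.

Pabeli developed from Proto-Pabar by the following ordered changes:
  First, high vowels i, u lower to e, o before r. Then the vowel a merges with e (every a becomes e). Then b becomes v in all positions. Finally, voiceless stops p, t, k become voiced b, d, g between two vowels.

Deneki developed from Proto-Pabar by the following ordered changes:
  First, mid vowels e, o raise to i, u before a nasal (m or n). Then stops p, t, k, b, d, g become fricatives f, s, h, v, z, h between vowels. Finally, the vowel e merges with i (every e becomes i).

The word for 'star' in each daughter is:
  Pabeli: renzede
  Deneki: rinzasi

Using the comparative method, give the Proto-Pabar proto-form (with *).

Position 5: Pabeli has e, Deneki has a. Deneki preserves a here (none of its changes turn any other segment into a), so the proto-segment is *a.
Position 7: Pabeli has e, Deneki has i. Taking the neighbouring segments as reconstructed: Pabeli e could go back to *a or *e; Deneki i could go back to *e or *i — the one source consistent with every daughter is *e.
Verify the candidate proto-form against each daughter:
Pabeli: start from *renzate.
  rule 1: no change — renzate
  rule 2 (vowel merger): renzate → renzete
  rule 3: no change — renzete
  rule 4 (intervocalic voicing): renzete → renzede
  ⇒ Pabeli renzede
Deneki: *renzate > rinzate > rinzase > rinzasi  (by pre-nasal raising, intervocalic lenition, vowel merger)
No other proto-form is consistent with every reflex, so the reconstruction is *renzate.

*renzate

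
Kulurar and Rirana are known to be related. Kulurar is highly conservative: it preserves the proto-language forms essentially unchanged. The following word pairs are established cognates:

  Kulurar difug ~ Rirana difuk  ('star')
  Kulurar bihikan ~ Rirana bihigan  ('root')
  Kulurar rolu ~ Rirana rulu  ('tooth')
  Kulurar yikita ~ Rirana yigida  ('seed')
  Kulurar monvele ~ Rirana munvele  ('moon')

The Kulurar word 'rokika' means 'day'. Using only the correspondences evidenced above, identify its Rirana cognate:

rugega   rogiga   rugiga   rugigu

rugiga

rolu ~ rulu — Kulurar o corresponds to Rirana u after a consonant, before a consonant other than r, m, n, p, b, f, v.
yikita ~ yigida — Kulurar k corresponds to Rirana g between vowels (before a front vowel).
bihikan ~ bihigan — Kulurar k corresponds to Rirana g between vowels (before a back vowel).
Applying these to Kulurar 'rokika':
  rokika → rukika   (o→u after a consonant, before a consonant other than r, m, n, p, b, f, v)
  rukika → rugika   (k→g between vowels (before a front vowel))
  rugika → rugiga   (k→g between vowels (before a back vowel))
So the Rirana cognate is 'rugiga'.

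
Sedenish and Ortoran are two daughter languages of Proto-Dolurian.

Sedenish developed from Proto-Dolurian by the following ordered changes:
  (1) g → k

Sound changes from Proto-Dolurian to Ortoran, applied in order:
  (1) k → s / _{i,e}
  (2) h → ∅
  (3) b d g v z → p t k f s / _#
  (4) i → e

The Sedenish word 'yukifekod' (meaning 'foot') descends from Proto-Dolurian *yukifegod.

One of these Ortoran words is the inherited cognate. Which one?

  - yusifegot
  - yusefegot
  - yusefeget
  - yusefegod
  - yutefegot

yusefegot

Ortoran: *yukifegod > yusifegod > yusifegot > yusefegot  (by palatalisation, final devoicing, vowel merger)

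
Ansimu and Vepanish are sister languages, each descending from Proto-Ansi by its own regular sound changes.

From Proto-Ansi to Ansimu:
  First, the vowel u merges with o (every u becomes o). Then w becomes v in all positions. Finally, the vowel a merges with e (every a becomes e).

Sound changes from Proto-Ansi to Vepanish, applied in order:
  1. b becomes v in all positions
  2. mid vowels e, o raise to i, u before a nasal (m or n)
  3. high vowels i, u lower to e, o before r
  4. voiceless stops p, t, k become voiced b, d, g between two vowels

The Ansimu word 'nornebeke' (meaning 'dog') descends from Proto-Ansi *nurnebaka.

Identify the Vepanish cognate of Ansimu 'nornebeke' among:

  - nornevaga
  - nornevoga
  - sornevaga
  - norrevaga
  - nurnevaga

nornevaga

Vepanish: *nurnebaka > nurnevaka > nornevaka > nornevaga  (by unconditioned shift, pre-rhotic lowering, intervocalic voicing)
Only 'nornevaga' matches the regular Vepanish development of *nurnebaka.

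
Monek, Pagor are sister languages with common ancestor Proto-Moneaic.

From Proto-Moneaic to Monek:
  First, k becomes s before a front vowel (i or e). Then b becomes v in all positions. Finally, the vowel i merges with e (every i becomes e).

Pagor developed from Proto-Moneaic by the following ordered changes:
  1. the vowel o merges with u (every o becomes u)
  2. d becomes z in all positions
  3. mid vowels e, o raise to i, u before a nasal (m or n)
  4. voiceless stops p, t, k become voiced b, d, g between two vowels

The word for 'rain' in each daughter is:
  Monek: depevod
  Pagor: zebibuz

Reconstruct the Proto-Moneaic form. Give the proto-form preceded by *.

Position 6: Monek has o, Pagor has u. Monek preserves o here (none of its changes turn any other segment into o), so the proto-segment is *o.
Position 1: Monek has d, Pagor has z. Monek preserves d here (none of its changes turn any other segment into d), so the proto-segment is *d.
Position 7: Monek has d, Pagor has z. Monek preserves d here (none of its changes turn any other segment into d), so the proto-segment is *d.
This points to *depibod. Verify forward in each daughter:
Monek: *depibod
  depibod (rule 1 does not apply)
  depibod → depivod   [unconditioned shift]
  depivod → depevod   [vowel merger]
  giving Monek depevod.
Pagor: *depibod > depibud > zepibuz > zebibuz  (by vowel merger, unconditioned shift, intervocalic voicing)
No other proto-form is consistent with every reflex, so the reconstruction is *depibod.

*depibod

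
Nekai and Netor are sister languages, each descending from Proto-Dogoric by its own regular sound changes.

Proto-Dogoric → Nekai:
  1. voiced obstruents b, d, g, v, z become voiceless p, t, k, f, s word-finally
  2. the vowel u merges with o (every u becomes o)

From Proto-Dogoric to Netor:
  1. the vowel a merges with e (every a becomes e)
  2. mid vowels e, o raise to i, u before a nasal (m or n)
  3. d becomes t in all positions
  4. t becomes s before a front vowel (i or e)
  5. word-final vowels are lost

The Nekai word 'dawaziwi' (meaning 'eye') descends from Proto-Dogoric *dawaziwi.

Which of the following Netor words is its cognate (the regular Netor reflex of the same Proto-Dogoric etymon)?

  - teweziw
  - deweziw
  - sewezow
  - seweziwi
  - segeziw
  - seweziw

Netor: start from *dawaziwi.
  rule 1 (vowel merger): dawaziwi → deweziwi
  rule 2: no change — deweziwi
  rule 3 (unconditioned shift): deweziwi → teweziwi
  rule 4 (palatalisation): teweziwi → seweziwi
  rule 5 (apocope): seweziwi → seweziw
  ⇒ Netor seweziw

seweziw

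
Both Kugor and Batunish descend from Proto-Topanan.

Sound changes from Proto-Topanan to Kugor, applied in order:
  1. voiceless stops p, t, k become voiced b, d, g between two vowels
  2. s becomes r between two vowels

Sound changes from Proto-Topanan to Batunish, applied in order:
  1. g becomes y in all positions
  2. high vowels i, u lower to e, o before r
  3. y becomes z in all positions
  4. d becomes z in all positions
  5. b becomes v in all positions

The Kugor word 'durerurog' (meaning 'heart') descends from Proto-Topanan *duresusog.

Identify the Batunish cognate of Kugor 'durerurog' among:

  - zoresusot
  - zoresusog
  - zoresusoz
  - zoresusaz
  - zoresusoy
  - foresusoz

zoresusoz

Batunish: *duresusog
  duresusog → duresusoy   [unconditioned shift]
  duresusoy → doresusoy   [pre-rhotic lowering]
  doresusoy → doresusoz   [unconditioned shift]
  doresusoz → zoresusoz   [unconditioned shift]
  zoresusoz (rule 5 does not apply)
  giving Batunish zoresusoz.
Among the options, 'zoresusoz' alone shows every Batunish change applied in order.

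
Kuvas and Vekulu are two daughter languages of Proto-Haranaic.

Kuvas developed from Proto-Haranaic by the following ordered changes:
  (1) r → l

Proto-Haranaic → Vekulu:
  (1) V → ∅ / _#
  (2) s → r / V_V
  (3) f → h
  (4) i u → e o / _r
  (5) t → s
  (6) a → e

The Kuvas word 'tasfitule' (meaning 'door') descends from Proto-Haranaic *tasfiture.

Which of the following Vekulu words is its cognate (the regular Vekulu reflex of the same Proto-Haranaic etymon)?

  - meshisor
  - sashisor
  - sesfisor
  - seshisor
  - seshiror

Vekulu: start from *tasfiture.
  rule 1 (apocope): tasfiture → tasfitur
  rule 2: no change — tasfitur
  rule 3 (unconditioned shift): tasfitur → tashitur
  rule 4 (pre-rhotic lowering): tashitur → tashitor
  rule 5 (unconditioned shift): tashitor → sashisor
  rule 6 (vowel merger): sashisor → seshisor
  ⇒ Vekulu seshisor
The other candidates each miss or misapply at least one Vekulu change.

seshisor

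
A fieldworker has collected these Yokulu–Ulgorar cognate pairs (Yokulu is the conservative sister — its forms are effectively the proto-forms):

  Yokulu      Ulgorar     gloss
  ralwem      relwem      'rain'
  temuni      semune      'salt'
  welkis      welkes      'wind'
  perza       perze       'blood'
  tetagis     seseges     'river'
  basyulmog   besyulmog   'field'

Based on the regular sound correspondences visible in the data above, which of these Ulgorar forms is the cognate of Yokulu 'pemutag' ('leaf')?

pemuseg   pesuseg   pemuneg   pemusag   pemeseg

pemuseg

tetagis ~ seseges — Yokulu t corresponds to Ulgorar s between vowels (before a back vowel).
ralwem ~ relwem, tetagis ~ seseges — Yokulu a corresponds to Ulgorar e after a consonant, before a consonant other than r, m, n, p, b, f, v.
Applying these to Yokulu 'pemutag':
  pemutag → pemusag   (t→s between vowels (before a back vowel))
  pemusag → pemuseg   (a→e after a consonant, before a consonant other than r, m, n, p, b, f, v)
So the Ulgorar cognate is 'pemuseg'.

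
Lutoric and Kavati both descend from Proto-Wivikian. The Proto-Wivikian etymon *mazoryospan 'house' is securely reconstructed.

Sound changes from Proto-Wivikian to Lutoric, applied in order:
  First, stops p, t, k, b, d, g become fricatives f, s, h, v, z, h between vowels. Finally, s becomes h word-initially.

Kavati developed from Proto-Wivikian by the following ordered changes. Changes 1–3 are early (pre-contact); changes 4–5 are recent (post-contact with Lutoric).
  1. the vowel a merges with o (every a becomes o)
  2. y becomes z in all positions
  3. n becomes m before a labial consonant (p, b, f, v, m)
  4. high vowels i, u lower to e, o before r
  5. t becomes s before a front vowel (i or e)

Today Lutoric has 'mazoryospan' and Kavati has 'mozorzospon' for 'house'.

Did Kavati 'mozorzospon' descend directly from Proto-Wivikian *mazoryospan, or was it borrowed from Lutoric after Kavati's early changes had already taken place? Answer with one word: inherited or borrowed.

If inherited, *mazoryospan would pass through all of Kavati's changes:
Kavati: start from *mazoryospan.
  rule 1 (vowel merger): mazoryospan → mozoryospon
  rule 2 (unconditioned shift): mozoryospon → mozorzospon
  rule 3: no change — mozorzospon
  rule 4: no change — mozorzospon
  rule 5: no change — mozorzospon
  ⇒ Kavati mozorzospon
If borrowed from Lutoric 'mazoryospan' after the early changes, it would undergo only the recent ones:
  rule 4 (pre-rhotic lowering): no change (mazoryospan)
  rule 5 (palatalisation): no change (mazoryospan)
  ⇒ as a loan: mazoryospan
Kavati 'mozorzospon' matches the inherited outcome exactly, so it is an inherited cognate, not a loan.

inherited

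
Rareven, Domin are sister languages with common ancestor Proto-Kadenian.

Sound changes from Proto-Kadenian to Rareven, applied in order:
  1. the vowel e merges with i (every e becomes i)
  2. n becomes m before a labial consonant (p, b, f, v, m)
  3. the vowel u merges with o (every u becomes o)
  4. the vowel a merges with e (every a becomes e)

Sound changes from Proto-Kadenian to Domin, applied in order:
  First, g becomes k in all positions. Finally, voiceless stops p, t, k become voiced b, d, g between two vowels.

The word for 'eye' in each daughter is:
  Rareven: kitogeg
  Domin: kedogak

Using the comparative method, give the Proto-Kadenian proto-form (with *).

Position 3: Rareven has t, Domin has d. Rareven preserves t here (none of its changes turn any other segment into t), so the proto-segment is *t.
Position 2: Rareven has i, Domin has e. Domin preserves e here (none of its changes turn any other segment into e), so the proto-segment is *e.
Verify the candidate proto-form against each daughter:
Rareven: *ketogag
  ketogag → kitogag   [vowel merger]
  kitogag (rule 2 does not apply)
  kitogag (rule 3 does not apply)
  kitogag → kitogeg   [vowel merger]
  giving Rareven kitogeg.
Domin: start from *ketogag.
  rule 1 (unconditioned shift): ketogag → ketokak
  rule 2 (intervocalic voicing): ketokak → kedogak
  ⇒ Domin kedogak
No other proto-form is consistent with every reflex, so the reconstruction is *ketogag.

*ketogag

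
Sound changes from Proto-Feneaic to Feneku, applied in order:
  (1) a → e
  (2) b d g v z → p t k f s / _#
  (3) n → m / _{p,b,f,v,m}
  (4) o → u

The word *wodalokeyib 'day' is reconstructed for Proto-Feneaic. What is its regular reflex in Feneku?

Feneku: *wodalokeyib > wodelokeyib > wodelokeyip > wudelukeyip  (by vowel merger, final devoicing, vowel merger)

wudelukeyip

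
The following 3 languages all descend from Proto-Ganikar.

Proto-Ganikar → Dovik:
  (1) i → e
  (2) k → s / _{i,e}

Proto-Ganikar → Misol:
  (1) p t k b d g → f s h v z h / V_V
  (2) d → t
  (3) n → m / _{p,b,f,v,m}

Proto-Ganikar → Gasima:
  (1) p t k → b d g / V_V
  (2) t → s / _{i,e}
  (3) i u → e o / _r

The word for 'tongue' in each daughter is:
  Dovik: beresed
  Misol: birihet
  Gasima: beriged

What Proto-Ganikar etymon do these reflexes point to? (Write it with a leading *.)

Position 5: Dovik has s, Misol has h, Gasima has g. Taking the neighbouring segments as reconstructed: Dovik s could go back to *k or *s; Misol h could go back to *k or *g or *h; Gasima g could go back to *k or *g — the one source consistent with every daughter is *k.
Position 7: Dovik has d, Misol has t, Gasima has d. Dovik preserves d here (none of its changes turn any other segment into d), so the proto-segment is *d.
Continuing position by position gives *biriked; check it forward:
Dovik: start from *biriked.
  rule 1 (vowel merger): biriked → bereked
  rule 2 (palatalisation): bereked → beresed
  ⇒ Dovik beresed
Misol: start from *biriked.
  rule 1 (intervocalic lenition): biriked → birihed
  rule 2 (unconditioned shift): birihed → birihet
  rule 3: no change — birihet
  ⇒ Misol birihet
Gasima: start from *biriked.
  rule 1 (intervocalic voicing): biriked → biriged
  rule 2: no change — biriged
  rule 3 (pre-rhotic lowering): biriged → beriged
  ⇒ Gasima beriged
Only *biriked yields all of Dovik beresed, Misol birihet, Gasima beriged.

*biriked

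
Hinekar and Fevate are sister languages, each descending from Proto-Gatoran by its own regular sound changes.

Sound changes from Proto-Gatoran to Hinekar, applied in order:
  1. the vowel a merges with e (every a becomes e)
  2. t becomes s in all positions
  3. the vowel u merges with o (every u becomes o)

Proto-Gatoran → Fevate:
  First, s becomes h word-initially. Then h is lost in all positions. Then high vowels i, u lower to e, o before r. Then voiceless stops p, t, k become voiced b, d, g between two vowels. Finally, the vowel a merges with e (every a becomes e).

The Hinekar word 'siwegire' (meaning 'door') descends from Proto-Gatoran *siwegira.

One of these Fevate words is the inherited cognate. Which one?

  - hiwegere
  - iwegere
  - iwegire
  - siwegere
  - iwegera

Fevate: start from *siwegira.
  rule 1 (debuccalisation): siwegira → hiwegira
  rule 2 (h-loss): hiwegira → iwegira
  rule 3 (pre-rhotic lowering): iwegira → iwegera
  rule 4: no change — iwegera
  rule 5 (vowel merger): iwegera → iwegere
  ⇒ Fevate iwegere

iwegere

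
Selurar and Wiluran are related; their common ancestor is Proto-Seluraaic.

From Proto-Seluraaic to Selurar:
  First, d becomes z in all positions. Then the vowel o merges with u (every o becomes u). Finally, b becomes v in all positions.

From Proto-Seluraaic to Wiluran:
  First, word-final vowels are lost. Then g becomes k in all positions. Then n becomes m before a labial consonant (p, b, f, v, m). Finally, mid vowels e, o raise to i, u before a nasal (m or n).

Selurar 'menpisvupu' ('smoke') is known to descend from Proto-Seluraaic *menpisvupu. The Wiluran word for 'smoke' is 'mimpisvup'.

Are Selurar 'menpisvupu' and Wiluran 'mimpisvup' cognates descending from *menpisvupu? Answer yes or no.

yes

Derive the expected Wiluran reflex of *menpisvupu:
Wiluran: start from *menpisvupu.
  rule 1 (apocope): menpisvupu → menpisvup
  rule 2: no change — menpisvup
  rule 3 (nasal place assimilation): menpisvup → mempisvup
  rule 4 (pre-nasal raising): mempisvup → mimpisvup
  ⇒ Wiluran mimpisvup
Wiluran 'mimpisvup' matches the regular reflex exactly, so the pair is cognate.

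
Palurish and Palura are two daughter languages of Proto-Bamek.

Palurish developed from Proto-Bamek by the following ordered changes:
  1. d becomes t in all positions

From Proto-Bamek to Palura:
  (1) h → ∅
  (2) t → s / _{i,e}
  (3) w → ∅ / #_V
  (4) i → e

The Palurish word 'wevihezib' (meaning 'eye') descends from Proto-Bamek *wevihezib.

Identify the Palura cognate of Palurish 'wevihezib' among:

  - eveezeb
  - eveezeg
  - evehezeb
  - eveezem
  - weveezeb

Palura: *wevihezib > weviezib > eviezib > eveezeb  (by h-loss, glide loss, vowel merger)

eveezeb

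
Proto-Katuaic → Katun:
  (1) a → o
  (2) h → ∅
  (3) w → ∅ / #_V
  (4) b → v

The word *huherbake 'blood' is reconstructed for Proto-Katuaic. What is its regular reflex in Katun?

uervoke

Katun: start from *huherbake.
  rule 1 (vowel merger): huherbake → huherboke
  rule 2 (h-loss): huherboke → uerboke
  rule 3: no change — uerboke
  rule 4 (unconditioned shift): uerboke → uervoke
  ⇒ Katun uervoke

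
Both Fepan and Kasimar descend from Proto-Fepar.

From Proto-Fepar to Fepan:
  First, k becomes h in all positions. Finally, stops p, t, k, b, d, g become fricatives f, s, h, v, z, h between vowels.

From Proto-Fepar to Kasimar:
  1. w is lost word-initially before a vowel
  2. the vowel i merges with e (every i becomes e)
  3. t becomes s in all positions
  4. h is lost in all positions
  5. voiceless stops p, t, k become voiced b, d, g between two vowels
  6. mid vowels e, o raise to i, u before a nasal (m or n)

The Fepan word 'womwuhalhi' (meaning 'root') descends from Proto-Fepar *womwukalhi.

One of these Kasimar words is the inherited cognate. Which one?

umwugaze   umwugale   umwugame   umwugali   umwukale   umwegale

umwugale

Kasimar: start from *womwukalhi.
  rule 1 (glide loss): womwukalhi → omwukalhi
  rule 2 (vowel merger): omwukalhi → omwukalhe
  rule 3: no change — omwukalhe
  rule 4 (h-loss): omwukalhe → omwukale
  rule 5 (intervocalic voicing): omwukale → omwugale
  rule 6 (pre-nasal raising): omwugale → umwugale
  ⇒ Kasimar umwugale
Among the options, 'umwugale' alone shows every Kasimar change applied in order.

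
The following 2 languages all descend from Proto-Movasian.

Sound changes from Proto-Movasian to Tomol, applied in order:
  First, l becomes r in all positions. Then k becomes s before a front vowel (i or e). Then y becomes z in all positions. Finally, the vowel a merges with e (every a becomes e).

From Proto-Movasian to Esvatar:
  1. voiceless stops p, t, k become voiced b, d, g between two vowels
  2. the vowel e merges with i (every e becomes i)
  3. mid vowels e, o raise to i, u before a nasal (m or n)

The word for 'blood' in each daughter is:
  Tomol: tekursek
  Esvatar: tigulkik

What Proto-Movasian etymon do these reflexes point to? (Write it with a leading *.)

Position 5: Tomol has r, Esvatar has l. Esvatar preserves l here (none of its changes turn any other segment into l), so the proto-segment is *l.
Position 6: Tomol has s, Esvatar has k. Esvatar preserves k here (none of its changes turn any other segment into k), so the proto-segment is *k.
Verify the candidate proto-form against each daughter:
Tomol: *tekulkek
  tekulkek → tekurkek   [unconditioned shift]
  tekurkek → tekursek   [palatalisation]
  tekursek (rule 3 does not apply)
  tekursek (rule 4 does not apply)
  giving Tomol tekursek.
Esvatar: *tekulkek
  tekulkek → tegulkek   [intervocalic voicing]
  tegulkek → tigulkik   [vowel merger]
  tigulkik (rule 3 does not apply)
  giving Esvatar tigulkik.
*tekulkek is the unique common source.

*tekulkek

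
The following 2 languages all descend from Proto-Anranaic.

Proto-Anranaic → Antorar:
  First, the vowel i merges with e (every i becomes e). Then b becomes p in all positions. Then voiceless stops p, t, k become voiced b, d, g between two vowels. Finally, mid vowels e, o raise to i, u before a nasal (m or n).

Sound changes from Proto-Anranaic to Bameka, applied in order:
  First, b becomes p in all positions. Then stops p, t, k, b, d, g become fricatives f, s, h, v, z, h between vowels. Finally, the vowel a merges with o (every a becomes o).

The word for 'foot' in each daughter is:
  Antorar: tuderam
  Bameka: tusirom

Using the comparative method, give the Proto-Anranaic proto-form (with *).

*tutiram

Position 6: Antorar has a, Bameka has o. Antorar preserves a here (none of its changes turn any other segment into a), so the proto-segment is *a.
Position 4: Antorar has e, Bameka has i. Bameka preserves i here (none of its changes turn any other segment into i), so the proto-segment is *i.
This points to *tutiram. Verify forward in each daughter:
Antorar: start from *tutiram.
  rule 1 (vowel merger): tutiram → tuteram
  rule 2: no change — tuteram
  rule 3 (intervocalic voicing): tuteram → tuderam
  rule 4: no change — tuderam
  ⇒ Antorar tuderam
Bameka: start from *tutiram.
  rule 1: no change — tutiram
  rule 2 (intervocalic lenition): tutiram → tusiram
  rule 3 (vowel merger): tusiram → tusirom
  ⇒ Bameka tusirom
Only *tutiram yields all of Antorar tuderam, Bameka tusirom.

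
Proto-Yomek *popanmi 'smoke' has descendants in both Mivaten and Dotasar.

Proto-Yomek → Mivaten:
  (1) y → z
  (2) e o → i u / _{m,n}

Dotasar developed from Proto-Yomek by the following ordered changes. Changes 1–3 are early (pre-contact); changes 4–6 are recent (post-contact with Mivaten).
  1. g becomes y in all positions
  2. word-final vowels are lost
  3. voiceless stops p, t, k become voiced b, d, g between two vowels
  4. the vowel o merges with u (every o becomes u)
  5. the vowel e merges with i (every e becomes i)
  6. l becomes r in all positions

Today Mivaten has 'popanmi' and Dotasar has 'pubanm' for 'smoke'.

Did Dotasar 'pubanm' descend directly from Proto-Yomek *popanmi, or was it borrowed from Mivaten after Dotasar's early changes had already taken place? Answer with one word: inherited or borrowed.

If inherited, *popanmi would pass through all of Dotasar's changes:
Dotasar: start from *popanmi.
  rule 1: no change — popanmi
  rule 2 (apocope): popanmi → popanm
  rule 3 (intervocalic voicing): popanm → pobanm
  rule 4 (vowel merger): pobanm → pubanm
  rule 5: no change — pubanm
  rule 6: no change — pubanm
  ⇒ Dotasar pubanm
If borrowed from Mivaten 'popanmi' after the early changes, it would undergo only the recent ones:
  rule 4 (vowel merger): popanmi → pupanmi
  rule 5 (vowel merger): no change (pupanmi)
  rule 6 (unconditioned shift): no change (pupanmi)
  ⇒ as a loan: pupanmi
Dotasar 'pubanm' matches the inherited outcome exactly, so it is an inherited cognate, not a loan.

inherited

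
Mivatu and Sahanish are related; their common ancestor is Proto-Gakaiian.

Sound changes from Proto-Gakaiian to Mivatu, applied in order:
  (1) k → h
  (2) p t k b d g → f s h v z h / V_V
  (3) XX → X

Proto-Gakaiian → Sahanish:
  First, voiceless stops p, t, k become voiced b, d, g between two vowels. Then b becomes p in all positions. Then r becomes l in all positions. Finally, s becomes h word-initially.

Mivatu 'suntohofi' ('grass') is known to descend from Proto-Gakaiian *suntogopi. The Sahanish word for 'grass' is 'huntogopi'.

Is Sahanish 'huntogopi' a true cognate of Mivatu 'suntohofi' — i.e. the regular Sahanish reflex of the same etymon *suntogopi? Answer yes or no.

Derive the expected Sahanish reflex of *suntogopi:
Sahanish: *suntogopi
  suntogopi → suntogobi   [intervocalic voicing]
  suntogobi → suntogopi   [unconditioned shift]
  suntogopi (rule 3 does not apply)
  suntogopi → huntogopi   [debuccalisation]
  giving Sahanish huntogopi.
Sahanish 'huntogopi' matches the regular reflex exactly, so the pair is cognate.

yes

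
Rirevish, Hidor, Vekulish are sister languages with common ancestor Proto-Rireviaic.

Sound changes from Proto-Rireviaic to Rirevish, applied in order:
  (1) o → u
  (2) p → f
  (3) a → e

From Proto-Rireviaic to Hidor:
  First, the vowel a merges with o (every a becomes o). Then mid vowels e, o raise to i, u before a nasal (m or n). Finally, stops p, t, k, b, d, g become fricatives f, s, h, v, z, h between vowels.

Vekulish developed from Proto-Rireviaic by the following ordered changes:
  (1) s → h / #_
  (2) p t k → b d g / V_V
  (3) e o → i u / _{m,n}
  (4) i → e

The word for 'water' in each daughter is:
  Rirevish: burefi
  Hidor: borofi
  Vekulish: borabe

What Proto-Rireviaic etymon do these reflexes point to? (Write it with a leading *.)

*borapi

Position 5: Rirevish has f, Hidor has f, Vekulish has b. Taking the neighbouring segments as reconstructed: Rirevish f could go back to *p or *f; Hidor f could go back to *p or *f; Vekulish b could go back to *p or *b — the one source consistent with every daughter is *p.
Position 2: Rirevish has u, Hidor has o, Vekulish has o. Vekulish preserves o here (none of its changes turn any other segment into o), so the proto-segment is *o.
Position 6: Rirevish has i, Hidor has i, Vekulish has e. Rirevish preserves i here (none of its changes turn any other segment into i), so the proto-segment is *i.
Continuing position by position gives *borapi; check it forward:
Rirevish: start from *borapi.
  rule 1 (vowel merger): borapi → burapi
  rule 2 (unconditioned shift): burapi → burafi
  rule 3 (vowel merger): burafi → burefi
  ⇒ Rirevish burefi
Hidor: start from *borapi.
  rule 1 (vowel merger): borapi → boropi
  rule 2: no change — boropi
  rule 3 (intervocalic lenition): boropi → borofi
  ⇒ Hidor borofi
Vekulish: start from *borapi.
  rule 1: no change — borapi
  rule 2 (intervocalic voicing): borapi → borabi
  rule 3: no change — borabi
  rule 4 (vowel merger): borabi → borabe
  ⇒ Vekulish borabe
No other proto-form is consistent with every reflex, so the reconstruction is *borapi.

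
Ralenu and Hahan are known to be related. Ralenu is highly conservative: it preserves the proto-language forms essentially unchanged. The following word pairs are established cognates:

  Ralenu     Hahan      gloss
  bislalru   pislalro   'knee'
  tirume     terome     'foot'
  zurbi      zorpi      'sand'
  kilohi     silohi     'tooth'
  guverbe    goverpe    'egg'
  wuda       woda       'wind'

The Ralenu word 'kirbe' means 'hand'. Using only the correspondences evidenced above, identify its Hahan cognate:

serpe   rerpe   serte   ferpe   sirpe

kilohi ~ silohi — Ralenu k corresponds to Hahan s word-initially before a front vowel.
tirume ~ terome — Ralenu i corresponds to Hahan e after a consonant, before r.
guverbe ~ goverpe — Ralenu b corresponds to Hahan p after a consonant, before a front vowel.
Applying these to Ralenu 'kirbe':
  kirbe → sirbe   (k→s word-initially before a front vowel)
  sirbe → serbe   (i→e after a consonant, before r)
  serbe → serpe   (b→p after a consonant, before a front vowel)
So the Hahan cognate is 'serpe'.

serpe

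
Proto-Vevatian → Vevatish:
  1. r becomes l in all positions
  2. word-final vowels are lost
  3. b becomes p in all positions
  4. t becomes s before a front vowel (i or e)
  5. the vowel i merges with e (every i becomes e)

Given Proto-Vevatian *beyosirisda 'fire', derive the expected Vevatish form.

Vevatish: *beyosirisda
  beyosirisda → beyosilisda   [unconditioned shift]
  beyosilisda → beyosilisd   [apocope]
  beyosilisd → peyosilisd   [unconditioned shift]
  peyosilisd (rule 4 does not apply)
  peyosilisd → peyoselesd   [vowel merger]
  giving Vevatish peyoselesd.

peyoselesd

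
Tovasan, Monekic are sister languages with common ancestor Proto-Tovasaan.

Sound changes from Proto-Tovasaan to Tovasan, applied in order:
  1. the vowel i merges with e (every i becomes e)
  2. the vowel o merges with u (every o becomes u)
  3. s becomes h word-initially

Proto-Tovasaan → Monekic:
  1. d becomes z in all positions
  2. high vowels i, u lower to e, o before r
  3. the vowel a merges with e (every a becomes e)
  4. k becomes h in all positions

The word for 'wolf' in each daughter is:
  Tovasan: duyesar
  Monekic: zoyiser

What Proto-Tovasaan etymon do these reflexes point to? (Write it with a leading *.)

*doyisar

Position 2: Tovasan has u, Monekic has o. Taking the neighbouring segments as reconstructed: Tovasan u could go back to *o or *u; Monekic o can only go back to *o — the one source consistent with every daughter is *o.
Position 1: Tovasan has d, Monekic has z. Tovasan preserves d here (none of its changes turn any other segment into d), so the proto-segment is *d.
Position 4: Tovasan has e, Monekic has i. Monekic preserves i here (none of its changes turn any other segment into i), so the proto-segment is *i.
Continuing position by position gives *doyisar; check it forward:
Tovasan: *doyisar > doyesar > duyesar  (by vowel merger, vowel merger)
Monekic: start from *doyisar.
  rule 1 (unconditioned shift): doyisar → zoyisar
  rule 2: no change — zoyisar
  rule 3 (vowel merger): zoyisar → zoyiser
  rule 4: no change — zoyiser
  ⇒ Monekic zoyiser
No other proto-form is consistent with every reflex, so the reconstruction is *doyisar.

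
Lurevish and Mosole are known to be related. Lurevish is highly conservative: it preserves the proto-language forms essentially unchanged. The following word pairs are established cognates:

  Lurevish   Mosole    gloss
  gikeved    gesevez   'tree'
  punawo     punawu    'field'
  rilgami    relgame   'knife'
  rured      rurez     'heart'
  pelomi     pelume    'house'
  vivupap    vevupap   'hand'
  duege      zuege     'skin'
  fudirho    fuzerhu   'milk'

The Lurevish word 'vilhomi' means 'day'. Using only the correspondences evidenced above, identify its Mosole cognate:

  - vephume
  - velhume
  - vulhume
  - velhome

velhume

gikeved ~ gesevez, rilgami ~ relgame — Lurevish i corresponds to Mosole e after a consonant, before a consonant other than r, m, n, p, b, f, v.
pelomi ~ pelume — Lurevish o corresponds to Mosole u after a consonant, before a nasal.
rilgami ~ relgame, pelomi ~ pelume — Lurevish i corresponds to Mosole e word-finally.
Applying these to Lurevish 'vilhomi':
  vilhomi → velhomi   (i→e after a consonant, before a consonant other than r, m, n, p, b, f, v)
  velhomi → velhumi   (o→u after a consonant, before a nasal)
  velhumi → velhume   (i→e word-finally)
So the Mosole cognate is 'velhume'.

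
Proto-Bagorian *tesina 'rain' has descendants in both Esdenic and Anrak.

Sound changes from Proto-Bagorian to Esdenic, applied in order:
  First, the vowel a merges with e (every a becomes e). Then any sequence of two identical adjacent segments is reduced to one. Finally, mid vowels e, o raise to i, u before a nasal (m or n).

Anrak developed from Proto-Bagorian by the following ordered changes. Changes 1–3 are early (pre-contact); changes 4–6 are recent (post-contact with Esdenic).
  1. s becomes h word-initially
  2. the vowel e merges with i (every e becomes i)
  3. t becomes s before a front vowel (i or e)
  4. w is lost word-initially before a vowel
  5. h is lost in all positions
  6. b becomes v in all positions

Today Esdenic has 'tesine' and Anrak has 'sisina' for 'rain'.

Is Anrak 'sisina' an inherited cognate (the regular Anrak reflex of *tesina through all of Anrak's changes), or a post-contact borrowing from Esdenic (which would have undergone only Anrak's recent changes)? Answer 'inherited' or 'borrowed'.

If inherited, *tesina would pass through all of Anrak's changes:
Anrak: start from *tesina.
  rule 1: no change — tesina
  rule 2 (vowel merger): tesina → tisina
  rule 3 (palatalisation): tisina → sisina
  rule 4: no change — sisina
  rule 5: no change — sisina
  rule 6: no change — sisina
  ⇒ Anrak sisina
If borrowed from Esdenic 'tesine' after the early changes, it would undergo only the recent ones:
  rule 4 (glide loss): no change (tesine)
  rule 5 (h-loss): no change (tesine)
  rule 6 (unconditioned shift): no change (tesine)
  ⇒ as a loan: tesine
Anrak 'sisina' matches the inherited outcome exactly, so it is an inherited cognate, not a loan.

inherited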